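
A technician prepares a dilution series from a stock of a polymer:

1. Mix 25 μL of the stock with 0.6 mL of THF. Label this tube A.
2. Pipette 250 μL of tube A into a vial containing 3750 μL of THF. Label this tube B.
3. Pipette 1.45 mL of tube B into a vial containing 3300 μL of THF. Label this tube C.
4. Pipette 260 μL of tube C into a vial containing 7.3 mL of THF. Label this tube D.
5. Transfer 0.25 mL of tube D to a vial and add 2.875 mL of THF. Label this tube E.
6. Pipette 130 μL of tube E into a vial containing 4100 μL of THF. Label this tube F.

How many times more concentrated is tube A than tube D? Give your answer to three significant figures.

1.52 × 10^3

Step 1: 25 μL + 0.6 mL = 625 μL total → factor 625/25 = 25
Step 2: 250 μL + 3750 μL = 4000 μL total → factor 4000/250 = 16
Step 3: 1.45 mL + 3300 μL = 4.75 mL total → factor 4.75/1.45 = 3.2759
Step 4: 260 μL + 7.3 mL = 7560 μL total → factor 7560/260 = 29.077
Dilution factor to tube A = 25; to tube D = 38101
[tube A]/[tube D] = (factor to tube D)/(factor to tube A) = 38101/25 = 1.52 × 10^3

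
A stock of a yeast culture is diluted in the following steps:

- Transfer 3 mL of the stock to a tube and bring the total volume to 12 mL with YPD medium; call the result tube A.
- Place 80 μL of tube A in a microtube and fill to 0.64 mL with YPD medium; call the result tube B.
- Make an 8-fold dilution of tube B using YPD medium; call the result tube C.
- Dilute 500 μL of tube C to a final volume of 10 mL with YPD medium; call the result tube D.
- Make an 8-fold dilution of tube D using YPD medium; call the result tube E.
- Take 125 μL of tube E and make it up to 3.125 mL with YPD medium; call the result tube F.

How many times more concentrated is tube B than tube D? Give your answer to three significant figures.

160

Step 1: 3 mL brought to 12 mL → factor 12/3 = 4
Step 2: 80 μL brought to 0.64 mL → factor 640/80 = 8
Step 3: 8-fold → factor 8
Step 4: 500 μL brought to 10 mL → factor 10000/500 = 20
Dilution factor to tube B = 32; to tube D = 5120
[tube B]/[tube D] = (factor to tube D)/(factor to tube B) = 5120/32 = 160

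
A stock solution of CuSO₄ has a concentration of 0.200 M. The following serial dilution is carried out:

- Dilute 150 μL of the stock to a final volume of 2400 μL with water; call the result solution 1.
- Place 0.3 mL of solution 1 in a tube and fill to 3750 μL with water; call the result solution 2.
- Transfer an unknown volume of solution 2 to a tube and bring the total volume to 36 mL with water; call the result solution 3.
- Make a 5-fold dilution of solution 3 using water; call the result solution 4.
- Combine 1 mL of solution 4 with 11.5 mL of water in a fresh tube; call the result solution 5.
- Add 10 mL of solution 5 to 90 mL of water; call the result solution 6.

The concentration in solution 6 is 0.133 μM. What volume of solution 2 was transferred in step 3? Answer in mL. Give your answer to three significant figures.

Step 1: 150 μL brought to 2400 μL → factor 2400/150 = 16
Step 2: 0.3 mL brought to 3750 μL → factor 3.75/0.3 = 12.5
Step 3: v brought to 36 mL → factor = 36 mL/v
Step 4: 5-fold → factor 5
Step 5: 1 mL + 11.5 mL = 12.5 mL total → factor 12.5/1 = 12.5
Step 6: 10 mL + 90 mL = 100 mL total → factor 100/10 = 10
Product of known-step factors = 1.25 × 10^5
Overall factor = 0.200 M / (0.133 μM) = 1.5038 × 10^6
Step-3 factor = 1.5038 × 10^6 / 1.25 × 10^5 = 12.03
v = 36 mL / 12.03 = 2.99 mL

2.99 mL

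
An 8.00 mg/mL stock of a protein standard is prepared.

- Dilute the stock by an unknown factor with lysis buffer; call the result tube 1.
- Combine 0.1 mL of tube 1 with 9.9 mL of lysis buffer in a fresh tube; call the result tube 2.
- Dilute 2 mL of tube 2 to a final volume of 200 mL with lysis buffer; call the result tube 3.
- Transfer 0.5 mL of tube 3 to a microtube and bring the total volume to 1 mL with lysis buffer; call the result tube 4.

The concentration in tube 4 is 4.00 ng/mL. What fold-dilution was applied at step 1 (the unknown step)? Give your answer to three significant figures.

Step 1: unknown factor x
Step 2: 0.1 mL + 9.9 mL = 10 mL total → factor 10/0.1 = 100
Step 3: 2 mL brought to 200 mL → factor 200/2 = 100
Step 4: 0.5 mL brought to 1 mL → factor 1/0.5 = 2
Product of known-step factors = 20000
Overall factor = 8.00 mg/mL / (4.00 ng/mL) = 2 × 10^6
x = 2 × 10^6 / 20000 = 100

100-fold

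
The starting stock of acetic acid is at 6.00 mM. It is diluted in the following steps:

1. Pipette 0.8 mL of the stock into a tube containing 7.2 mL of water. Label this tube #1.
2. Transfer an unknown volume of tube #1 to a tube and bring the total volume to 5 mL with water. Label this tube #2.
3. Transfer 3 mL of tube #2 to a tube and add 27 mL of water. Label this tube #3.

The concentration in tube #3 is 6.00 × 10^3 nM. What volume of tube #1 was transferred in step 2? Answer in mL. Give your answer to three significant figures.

Step 1: 0.8 mL + 7.2 mL = 8 mL total → factor 8/0.8 = 10
Step 2: v brought to 5 mL → factor = 5 mL/v
Step 3: 3 mL + 27 mL = 30 mL total → factor 30/3 = 10
Product of known-step factors = 100
Overall factor = 6.00 mM / (6.00 × 10^3 nM) = 1000
Step-2 factor = 1000 / 100 = 10
v = 5 mL / 10 = 0.500 mL

0.500 mL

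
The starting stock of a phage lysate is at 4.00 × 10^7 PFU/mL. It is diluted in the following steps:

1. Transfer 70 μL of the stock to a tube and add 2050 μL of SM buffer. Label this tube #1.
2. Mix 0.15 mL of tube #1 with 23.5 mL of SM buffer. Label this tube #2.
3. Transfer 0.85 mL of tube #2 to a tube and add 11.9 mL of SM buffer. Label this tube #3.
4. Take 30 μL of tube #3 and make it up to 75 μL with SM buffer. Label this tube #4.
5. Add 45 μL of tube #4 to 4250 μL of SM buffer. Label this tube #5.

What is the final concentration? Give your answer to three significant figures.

Step 1: 70 μL + 2050 μL = 2120 μL total → factor 2120/70 = 30.286
Step 2: 0.15 mL + 23.5 mL = 23.65 mL total → factor 23.65/0.15 = 157.67
Step 3: 0.85 mL + 11.9 mL = 12.75 mL total → factor 12.75/0.85 = 15
Step 4: 30 μL brought to 75 μL → factor 75/30 = 2.5
Step 5: 45 μL + 4250 μL = 4295 μL total → factor 4295/45 = 95.444
Overall dilution factor = 30.286 × 157.67 × 15 × 2.5 × 95.444 = 1.7091 × 10^7
Final = 4.00 × 10^7 PFU/mL / 1.7091 × 10^7 = 2.34 PFU/mL

2.34 PFU/mL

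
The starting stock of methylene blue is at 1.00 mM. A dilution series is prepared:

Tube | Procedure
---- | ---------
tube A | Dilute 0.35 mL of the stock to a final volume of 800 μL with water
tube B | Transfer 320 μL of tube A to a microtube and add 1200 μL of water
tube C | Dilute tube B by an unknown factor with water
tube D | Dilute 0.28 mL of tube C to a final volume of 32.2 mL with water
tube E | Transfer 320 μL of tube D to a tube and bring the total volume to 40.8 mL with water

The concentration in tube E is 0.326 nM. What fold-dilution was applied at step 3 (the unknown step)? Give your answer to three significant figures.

Step 1: 0.35 mL brought to 800 μL → factor 0.8/0.35 = 2.2857
Step 2: 320 μL + 1200 μL = 1520 μL total → factor 1520/320 = 4.75
Step 3: unknown factor x
Step 4: 0.28 mL brought to 32.2 mL → factor 32.2/0.28 = 115
Step 5: 320 μL brought to 40.8 mL → factor 40800/320 = 127.5
Product of known-step factors = 1.5919 × 10^5
Overall factor = 1.00 mM / (0.326 nM) = 3.0675 × 10^6
x = 3.0675 × 10^6 / 1.5919 × 10^5 = 19.3

19.3-fold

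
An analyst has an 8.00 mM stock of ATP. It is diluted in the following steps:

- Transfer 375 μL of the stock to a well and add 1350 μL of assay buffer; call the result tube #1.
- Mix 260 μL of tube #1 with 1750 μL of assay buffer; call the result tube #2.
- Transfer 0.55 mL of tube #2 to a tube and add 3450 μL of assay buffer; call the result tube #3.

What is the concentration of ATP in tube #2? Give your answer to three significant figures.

Step 1: 375 μL + 1350 μL = 1725 μL total → factor 1725/375 = 4.6
Step 2: 260 μL + 1750 μL = 2010 μL total → factor 2010/260 = 7.7308
Dilution factor through tube #2 = 4.6 × 7.7308 = 35.562
[tube #2] = 8.00 mM / 35.562 = 0.225 mM

0.225 mM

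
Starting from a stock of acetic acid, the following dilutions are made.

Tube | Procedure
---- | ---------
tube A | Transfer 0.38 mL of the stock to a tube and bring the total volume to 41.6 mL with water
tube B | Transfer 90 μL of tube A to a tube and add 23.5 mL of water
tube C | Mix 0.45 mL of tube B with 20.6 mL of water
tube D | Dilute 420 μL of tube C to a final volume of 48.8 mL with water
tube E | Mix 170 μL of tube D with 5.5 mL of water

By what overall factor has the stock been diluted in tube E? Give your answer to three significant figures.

5.20 × 10^9

Step 1: 0.38 mL brought to 41.6 mL → factor 41.6/0.38 = 109.47
Step 2: 90 μL + 23.5 mL = 23590 μL total → factor 23590/90 = 262.11
Step 3: 0.45 mL + 20.6 mL = 21.05 mL total → factor 21.05/0.45 = 46.778
Step 4: 420 μL brought to 48.8 mL → factor 48800/420 = 116.19
Step 5: 170 μL + 5.5 mL = 5670 μL total → factor 5670/170 = 33.353
Overall dilution factor = 109.47 × 262.11 × 46.778 × 116.19 × 33.353 = 5.2016 × 10^9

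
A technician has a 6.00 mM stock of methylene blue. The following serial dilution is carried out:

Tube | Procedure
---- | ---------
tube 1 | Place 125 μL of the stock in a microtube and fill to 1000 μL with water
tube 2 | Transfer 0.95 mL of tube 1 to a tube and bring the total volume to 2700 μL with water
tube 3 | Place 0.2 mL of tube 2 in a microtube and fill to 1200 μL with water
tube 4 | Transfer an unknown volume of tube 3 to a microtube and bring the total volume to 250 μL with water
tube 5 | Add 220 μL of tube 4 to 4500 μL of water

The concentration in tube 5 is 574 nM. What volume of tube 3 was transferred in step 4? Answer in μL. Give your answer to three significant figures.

70.0 μL

Step 1: 125 μL brought to 1000 μL → factor 1000/125 = 8
Step 2: 0.95 mL brought to 2700 μL → factor 2.7/0.95 = 2.8421
Step 3: 0.2 mL brought to 1200 μL → factor 1.2/0.2 = 6
Step 4: v brought to 250 μL → factor = 250 μL/v
Step 5: 220 μL + 4500 μL = 4720 μL total → factor 4720/220 = 21.455
Product of known-step factors = 2926.9
Overall factor = 6.00 mM / (574 nM) = 10453
Step-4 factor = 10453 / 2926.9 = 3.5714
v = 250 μL / 3.5714 = 70.0 μL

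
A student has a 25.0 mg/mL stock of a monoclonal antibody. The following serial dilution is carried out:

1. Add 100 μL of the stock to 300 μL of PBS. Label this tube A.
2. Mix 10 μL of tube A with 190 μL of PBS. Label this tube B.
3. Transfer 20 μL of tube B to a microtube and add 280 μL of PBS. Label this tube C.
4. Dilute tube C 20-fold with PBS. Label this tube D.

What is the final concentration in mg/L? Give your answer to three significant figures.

Step 1: 100 μL + 300 μL = 400 μL total → factor 400/100 = 4
Step 2: 10 μL + 190 μL = 200 μL total → factor 200/10 = 20
Step 3: 20 μL + 280 μL = 300 μL total → factor 300/20 = 15
Step 4: 20-fold → factor 20
Overall dilution factor = 4 × 20 × 15 × 20 = 24000
Final = 25.0 mg/mL / 24000 = 0.001042 mg/mL = 1.04 mg/L

1.04 mg/L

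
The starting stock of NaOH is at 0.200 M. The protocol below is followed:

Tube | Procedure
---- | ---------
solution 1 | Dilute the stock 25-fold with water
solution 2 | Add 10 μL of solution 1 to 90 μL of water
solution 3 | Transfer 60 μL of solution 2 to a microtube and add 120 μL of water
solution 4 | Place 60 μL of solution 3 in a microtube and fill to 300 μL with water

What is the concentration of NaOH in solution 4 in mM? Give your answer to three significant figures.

Step 1: 25-fold → factor 25
Step 2: 10 μL + 90 μL = 100 μL total → factor 100/10 = 10
Step 3: 60 μL + 120 μL = 180 μL total → factor 180/60 = 3
Step 4: 60 μL brought to 300 μL → factor 300/60 = 5
Overall dilution factor = 25 × 10 × 3 × 5 = 3750
Final = 0.200 M / 3750 = 5.333 × 10^-5 M = 0.0533 mM

0.0533 mM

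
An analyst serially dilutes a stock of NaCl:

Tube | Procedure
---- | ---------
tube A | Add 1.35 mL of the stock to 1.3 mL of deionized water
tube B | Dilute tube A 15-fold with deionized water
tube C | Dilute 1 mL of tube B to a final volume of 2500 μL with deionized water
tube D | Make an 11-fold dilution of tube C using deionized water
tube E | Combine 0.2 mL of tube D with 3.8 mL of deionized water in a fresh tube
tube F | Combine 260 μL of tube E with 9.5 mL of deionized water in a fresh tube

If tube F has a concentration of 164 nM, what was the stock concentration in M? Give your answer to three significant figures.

0.0997 M

Step 1: 1.35 mL + 1.3 mL = 2.65 mL total → factor 2.65/1.35 = 1.963
Step 2: 15-fold → factor 15
Step 3: 1 mL brought to 2500 μL → factor 2.5/1 = 2.5
Step 4: 11-fold → factor 11
Step 5: 0.2 mL + 3.8 mL = 4 mL total → factor 4/0.2 = 20
Step 6: 260 μL + 9.5 mL = 9760 μL total → factor 9760/260 = 37.538
Overall dilution factor = 1.963 × 15 × 2.5 × 11 × 20 × 37.538 = 6.0791 × 10^5
Stock = 164 nM × 6.0791 × 10^5 = 9.970 × 10^7 nM = 0.0997 M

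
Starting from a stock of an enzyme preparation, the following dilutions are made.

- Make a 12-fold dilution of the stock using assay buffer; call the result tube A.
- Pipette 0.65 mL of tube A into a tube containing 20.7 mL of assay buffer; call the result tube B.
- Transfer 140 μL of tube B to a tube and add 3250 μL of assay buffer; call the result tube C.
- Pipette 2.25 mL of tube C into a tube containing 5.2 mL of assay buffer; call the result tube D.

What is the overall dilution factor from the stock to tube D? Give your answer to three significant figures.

3.16 × 10^4

Step 1: 12-fold → factor 12
Step 2: 0.65 mL + 20.7 mL = 21.35 mL total → factor 21.35/0.65 = 32.846
Step 3: 140 μL + 3250 μL = 3390 μL total → factor 3390/140 = 24.214
Step 4: 2.25 mL + 5.2 mL = 7.45 mL total → factor 7.45/2.25 = 3.3111
Overall dilution factor = 12 × 32.846 × 24.214 × 3.3111 = 31602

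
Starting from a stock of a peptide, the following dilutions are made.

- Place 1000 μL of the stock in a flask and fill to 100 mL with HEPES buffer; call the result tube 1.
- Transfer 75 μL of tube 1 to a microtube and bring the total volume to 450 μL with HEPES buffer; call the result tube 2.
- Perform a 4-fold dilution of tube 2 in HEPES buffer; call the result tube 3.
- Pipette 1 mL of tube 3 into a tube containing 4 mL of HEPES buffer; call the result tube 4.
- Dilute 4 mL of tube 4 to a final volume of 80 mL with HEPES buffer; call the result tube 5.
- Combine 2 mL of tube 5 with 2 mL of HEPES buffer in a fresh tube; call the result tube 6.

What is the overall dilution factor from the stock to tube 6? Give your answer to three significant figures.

4.80 × 10^5

Step 1: 1000 μL brought to 100 mL → factor 1 × 10^5/1000 = 100
Step 2: 75 μL brought to 450 μL → factor 450/75 = 6
Step 3: 4-fold → factor 4
Step 4: 1 mL + 4 mL = 5 mL total → factor 5/1 = 5
Step 5: 4 mL brought to 80 mL → factor 80/4 = 20
Step 6: 2 mL + 2 mL = 4 mL total → factor 4/2 = 2
Overall dilution factor = 100 × 6 × 4 × 5 × 20 × 2 = 4.8 × 10^5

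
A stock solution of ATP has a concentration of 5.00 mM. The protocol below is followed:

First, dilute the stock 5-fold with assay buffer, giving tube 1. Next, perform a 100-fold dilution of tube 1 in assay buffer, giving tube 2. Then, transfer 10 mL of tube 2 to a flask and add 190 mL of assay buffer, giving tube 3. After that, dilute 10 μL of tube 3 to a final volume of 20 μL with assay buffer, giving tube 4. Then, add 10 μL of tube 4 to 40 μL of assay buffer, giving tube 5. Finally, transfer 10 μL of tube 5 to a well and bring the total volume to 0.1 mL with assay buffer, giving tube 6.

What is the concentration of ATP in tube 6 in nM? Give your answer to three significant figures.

5.00 nM

Step 1: 5-fold → factor 5
Step 2: 100-fold → factor 100
Step 3: 10 mL + 190 mL = 200 mL total → factor 200/10 = 20
Step 4: 10 μL brought to 20 μL → factor 20/10 = 2
Step 5: 10 μL + 40 μL = 50 μL total → factor 50/10 = 5
Step 6: 10 μL brought to 0.1 mL → factor 100/10 = 10
Overall dilution factor = 5 × 100 × 20 × 2 × 5 × 10 = 1 × 10^6
Final = 5.00 mM / 1 × 10^6 = 5.000 × 10^-6 mM = 5.00 nM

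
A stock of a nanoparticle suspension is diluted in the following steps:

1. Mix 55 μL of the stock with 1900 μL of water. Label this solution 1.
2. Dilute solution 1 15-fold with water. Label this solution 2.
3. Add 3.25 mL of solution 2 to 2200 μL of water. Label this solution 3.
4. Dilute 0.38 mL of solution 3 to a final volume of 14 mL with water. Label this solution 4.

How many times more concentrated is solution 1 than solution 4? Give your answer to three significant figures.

927

Step 1: 55 μL + 1900 μL = 1955 μL total → factor 1955/55 = 35.545
Step 2: 15-fold → factor 15
Step 3: 3.25 mL + 2200 μL = 5.45 mL total → factor 5.45/3.25 = 1.6769
Step 4: 0.38 mL brought to 14 mL → factor 14/0.38 = 36.842
Dilution factor to solution 1 = 35.545; to solution 4 = 32941
[solution 1]/[solution 4] = (factor to solution 4)/(factor to solution 1) = 32941/35.545 = 927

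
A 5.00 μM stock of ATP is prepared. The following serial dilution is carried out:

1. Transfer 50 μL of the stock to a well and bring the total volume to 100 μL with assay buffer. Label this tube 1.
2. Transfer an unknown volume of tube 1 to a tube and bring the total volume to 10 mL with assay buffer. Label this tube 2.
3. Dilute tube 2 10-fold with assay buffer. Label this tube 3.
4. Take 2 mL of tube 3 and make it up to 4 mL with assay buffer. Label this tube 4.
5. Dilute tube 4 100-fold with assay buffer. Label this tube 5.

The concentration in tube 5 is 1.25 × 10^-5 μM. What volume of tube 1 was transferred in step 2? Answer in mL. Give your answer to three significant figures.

Step 1: 50 μL brought to 100 μL → factor 100/50 = 2
Step 2: v brought to 10 mL → factor = 10 mL/v
Step 3: 10-fold → factor 10
Step 4: 2 mL brought to 4 mL → factor 4/2 = 2
Step 5: 100-fold → factor 100
Product of known-step factors = 4000
Overall factor = 5.00 μM / (1.25 × 10^-5 μM) = 4 × 10^5
Step-2 factor = 4 × 10^5 / 4000 = 100
v = 10 mL / 100 = 0.100 mL

0.100 mL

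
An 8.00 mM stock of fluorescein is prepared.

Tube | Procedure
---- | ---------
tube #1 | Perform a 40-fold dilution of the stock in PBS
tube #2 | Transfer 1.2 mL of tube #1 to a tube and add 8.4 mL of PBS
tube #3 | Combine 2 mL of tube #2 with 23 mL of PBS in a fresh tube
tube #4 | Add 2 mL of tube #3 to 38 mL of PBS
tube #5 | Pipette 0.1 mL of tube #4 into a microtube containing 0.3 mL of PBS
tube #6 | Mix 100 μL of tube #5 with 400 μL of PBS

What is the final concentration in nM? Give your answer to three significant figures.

5.00 nM

Step 1: 40-fold → factor 40
Step 2: 1.2 mL + 8.4 mL = 9.6 mL total → factor 9.6/1.2 = 8
Step 3: 2 mL + 23 mL = 25 mL total → factor 25/2 = 12.5
Step 4: 2 mL + 38 mL = 40 mL total → factor 40/2 = 20
Step 5: 0.1 mL + 0.3 mL = 0.4 mL total → factor 0.4/0.1 = 4
Step 6: 100 μL + 400 μL = 500 μL total → factor 500/100 = 5
Overall dilution factor = 40 × 8 × 12.5 × 20 × 4 × 5 = 1.6 × 10^6
Final = 8.00 mM / 1.6 × 10^6 = 5.000 × 10^-6 mM = 5.00 nM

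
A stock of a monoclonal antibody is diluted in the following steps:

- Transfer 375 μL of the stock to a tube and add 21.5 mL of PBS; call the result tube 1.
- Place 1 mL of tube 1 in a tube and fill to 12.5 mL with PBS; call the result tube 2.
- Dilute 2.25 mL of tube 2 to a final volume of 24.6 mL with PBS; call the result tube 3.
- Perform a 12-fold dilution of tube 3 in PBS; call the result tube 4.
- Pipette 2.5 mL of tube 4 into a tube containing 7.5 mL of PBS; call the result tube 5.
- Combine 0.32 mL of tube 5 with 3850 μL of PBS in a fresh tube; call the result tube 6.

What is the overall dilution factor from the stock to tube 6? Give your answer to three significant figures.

Step 1: 375 μL + 21.5 mL = 21875 μL total → factor 21875/375 = 58.333
Step 2: 1 mL brought to 12.5 mL → factor 12.5/1 = 12.5
Step 3: 2.25 mL brought to 24.6 mL → factor 24.6/2.25 = 10.933
Step 4: 12-fold → factor 12
Step 5: 2.5 mL + 7.5 mL = 10 mL total → factor 10/2.5 = 4
Step 6: 0.32 mL + 3850 μL = 4.17 mL total → factor 4.17/0.32 = 13.031
Overall dilution factor = 58.333 × 12.5 × 10.933 × 12 × 4 × 13.031 = 4.9866 × 10^6

4.99 × 10^6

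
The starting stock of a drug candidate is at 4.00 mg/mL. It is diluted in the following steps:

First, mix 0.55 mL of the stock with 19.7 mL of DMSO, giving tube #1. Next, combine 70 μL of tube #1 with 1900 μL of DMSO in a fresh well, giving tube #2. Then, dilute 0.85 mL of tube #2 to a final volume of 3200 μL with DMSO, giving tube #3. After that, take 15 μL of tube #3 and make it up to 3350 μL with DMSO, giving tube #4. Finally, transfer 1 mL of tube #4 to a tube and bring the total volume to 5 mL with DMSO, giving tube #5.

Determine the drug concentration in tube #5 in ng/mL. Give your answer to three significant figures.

0.918 ng/mL

Step 1: 0.55 mL + 19.7 mL = 20.25 mL total → factor 20.25/0.55 = 36.818
Step 2: 70 μL + 1900 μL = 1970 μL total → factor 1970/70 = 28.143
Step 3: 0.85 mL brought to 3200 μL → factor 3.2/0.85 = 3.7647
Step 4: 15 μL brought to 3350 μL → factor 3350/15 = 223.33
Step 5: 1 mL brought to 5 mL → factor 5/1 = 5
Overall dilution factor = 36.818 × 28.143 × 3.7647 × 223.33 × 5 = 4.356 × 10^6
Final = 4.00 mg/mL / 4.356 × 10^6 = 9.183 × 10^-7 mg/mL = 0.918 ng/mL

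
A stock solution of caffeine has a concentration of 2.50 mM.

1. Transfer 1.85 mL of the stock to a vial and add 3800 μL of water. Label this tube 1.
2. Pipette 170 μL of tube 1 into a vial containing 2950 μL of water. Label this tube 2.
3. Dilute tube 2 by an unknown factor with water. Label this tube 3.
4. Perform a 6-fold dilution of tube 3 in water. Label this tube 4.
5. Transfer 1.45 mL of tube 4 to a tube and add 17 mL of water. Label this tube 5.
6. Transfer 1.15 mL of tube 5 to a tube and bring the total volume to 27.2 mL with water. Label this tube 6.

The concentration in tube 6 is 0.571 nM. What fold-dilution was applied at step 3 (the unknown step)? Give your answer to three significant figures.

Step 1: 1.85 mL + 3800 μL = 5.65 mL total → factor 5.65/1.85 = 3.0541
Step 2: 170 μL + 2950 μL = 3120 μL total → factor 3120/170 = 18.353
Step 3: unknown factor x
Step 4: 6-fold → factor 6
Step 5: 1.45 mL + 17 mL = 18.45 mL total → factor 18.45/1.45 = 12.724
Step 6: 1.15 mL brought to 27.2 mL → factor 27.2/1.15 = 23.652
Product of known-step factors = 1.0121 × 10^5
Overall factor = 2.50 mM / (0.571 nM) = 4.3783 × 10^6
x = 4.3783 × 10^6 / 1.0121 × 10^5 = 43.3

43.3-fold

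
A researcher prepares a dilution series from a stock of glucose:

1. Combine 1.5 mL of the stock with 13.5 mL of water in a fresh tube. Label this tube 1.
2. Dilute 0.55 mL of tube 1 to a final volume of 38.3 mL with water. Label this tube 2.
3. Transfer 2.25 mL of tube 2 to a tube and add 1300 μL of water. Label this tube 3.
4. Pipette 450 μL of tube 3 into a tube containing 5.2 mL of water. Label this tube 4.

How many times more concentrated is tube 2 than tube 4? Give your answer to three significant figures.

Step 1: 1.5 mL + 13.5 mL = 15 mL total → factor 15/1.5 = 10
Step 2: 0.55 mL brought to 38.3 mL → factor 38.3/0.55 = 69.636
Step 3: 2.25 mL + 1300 μL = 3.55 mL total → factor 3.55/2.25 = 1.5778
Step 4: 450 μL + 5.2 mL = 5650 μL total → factor 5650/450 = 12.556
Dilution factor to tube 2 = 696.36; to tube 4 = 13795
[tube 2]/[tube 4] = (factor to tube 4)/(factor to tube 2) = 13795/696.36 = 19.8

19.8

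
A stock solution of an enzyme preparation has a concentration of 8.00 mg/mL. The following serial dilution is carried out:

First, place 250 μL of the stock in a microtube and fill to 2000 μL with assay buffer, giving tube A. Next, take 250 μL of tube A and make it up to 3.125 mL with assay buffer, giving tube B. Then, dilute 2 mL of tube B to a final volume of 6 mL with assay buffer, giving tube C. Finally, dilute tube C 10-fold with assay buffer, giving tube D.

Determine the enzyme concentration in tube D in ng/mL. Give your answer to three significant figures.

2.67 × 10^3 ng/mL

Step 1: 250 μL brought to 2000 μL → factor 2000/250 = 8
Step 2: 250 μL brought to 3.125 mL → factor 3125/250 = 12.5
Step 3: 2 mL brought to 6 mL → factor 6/2 = 3
Step 4: 10-fold → factor 10
Overall dilution factor = 8 × 12.5 × 3 × 10 = 3000
Final = 8.00 mg/mL / 3000 = 0.002667 mg/mL = 2.67 × 10^3 ng/mL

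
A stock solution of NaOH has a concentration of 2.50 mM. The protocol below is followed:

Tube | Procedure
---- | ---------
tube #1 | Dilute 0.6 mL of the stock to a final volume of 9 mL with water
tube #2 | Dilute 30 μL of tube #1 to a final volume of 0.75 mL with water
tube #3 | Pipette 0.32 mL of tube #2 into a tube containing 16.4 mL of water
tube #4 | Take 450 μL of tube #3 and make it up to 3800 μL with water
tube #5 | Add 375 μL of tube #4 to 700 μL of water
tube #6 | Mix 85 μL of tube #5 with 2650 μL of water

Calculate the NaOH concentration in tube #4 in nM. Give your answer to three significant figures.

15.1 nM

Step 1: 0.6 mL brought to 9 mL → factor 9/0.6 = 15
Step 2: 30 μL brought to 0.75 mL → factor 750/30 = 25
Step 3: 0.32 mL + 16.4 mL = 16.72 mL total → factor 16.72/0.32 = 52.25
Step 4: 450 μL brought to 3800 μL → factor 3800/450 = 8.4444
Dilution factor through tube #4 = 15 × 25 × 52.25 × 8.4444 = 1.6546 × 10^5
[tube #4] = 2.50 mM / 1.6546 × 10^5 = 1.511 × 10^-5 mM = 15.1 nM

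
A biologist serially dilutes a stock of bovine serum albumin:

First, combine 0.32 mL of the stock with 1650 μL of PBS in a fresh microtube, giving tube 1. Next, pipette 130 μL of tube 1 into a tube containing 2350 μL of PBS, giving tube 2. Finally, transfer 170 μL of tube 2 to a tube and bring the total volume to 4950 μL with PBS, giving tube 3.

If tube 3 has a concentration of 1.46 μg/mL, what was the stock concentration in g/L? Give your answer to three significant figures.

4.99 g/L

Step 1: 0.32 mL + 1650 μL = 1.97 mL total → factor 1.97/0.32 = 6.1562
Step 2: 130 μL + 2350 μL = 2480 μL total → factor 2480/130 = 19.077
Step 3: 170 μL brought to 4950 μL → factor 4950/170 = 29.118
Overall dilution factor = 6.1562 × 19.077 × 29.118 = 3419.6
Stock = 1.46 μg/mL × 3419.6 = 4993 μg/mL = 4.99 g/L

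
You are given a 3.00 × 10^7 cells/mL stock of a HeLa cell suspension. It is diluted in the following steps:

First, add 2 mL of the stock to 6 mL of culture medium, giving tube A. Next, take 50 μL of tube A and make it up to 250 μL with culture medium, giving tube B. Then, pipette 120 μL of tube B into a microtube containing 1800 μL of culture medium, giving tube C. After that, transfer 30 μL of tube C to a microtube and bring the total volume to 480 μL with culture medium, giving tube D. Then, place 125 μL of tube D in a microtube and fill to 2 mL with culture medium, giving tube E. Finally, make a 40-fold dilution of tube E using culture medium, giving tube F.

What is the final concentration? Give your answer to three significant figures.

9.16 cells/mL

Step 1: 2 mL + 6 mL = 8 mL total → factor 8/2 = 4
Step 2: 50 μL brought to 250 μL → factor 250/50 = 5
Step 3: 120 μL + 1800 μL = 1920 μL total → factor 1920/120 = 16
Step 4: 30 μL brought to 480 μL → factor 480/30 = 16
Step 5: 125 μL brought to 2 mL → factor 2000/125 = 16
Step 6: 40-fold → factor 40
Overall dilution factor = 4 × 5 × 16 × 16 × 16 × 40 = 3.2768 × 10^6
Final = 3.00 × 10^7 cells/mL / 3.2768 × 10^6 = 9.16 cells/mL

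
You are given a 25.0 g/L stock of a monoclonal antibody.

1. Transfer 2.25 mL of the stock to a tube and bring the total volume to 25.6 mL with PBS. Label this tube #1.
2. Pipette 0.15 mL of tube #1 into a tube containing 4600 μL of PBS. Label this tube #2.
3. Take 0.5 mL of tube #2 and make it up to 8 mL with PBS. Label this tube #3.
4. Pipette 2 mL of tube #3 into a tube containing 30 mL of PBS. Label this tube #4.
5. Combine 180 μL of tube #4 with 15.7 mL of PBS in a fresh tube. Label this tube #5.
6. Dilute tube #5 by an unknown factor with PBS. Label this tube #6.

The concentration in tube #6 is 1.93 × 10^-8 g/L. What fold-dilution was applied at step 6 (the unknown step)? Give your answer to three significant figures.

Step 1: 2.25 mL brought to 25.6 mL → factor 25.6/2.25 = 11.378
Step 2: 0.15 mL + 4600 μL = 4.75 mL total → factor 4.75/0.15 = 31.667
Step 3: 0.5 mL brought to 8 mL → factor 8/0.5 = 16
Step 4: 2 mL + 30 mL = 32 mL total → factor 32/2 = 16
Step 5: 180 μL + 15.7 mL = 15880 μL total → factor 15880/180 = 88.222
Step 6: unknown factor x
Product of known-step factors = 8.1373 × 10^6
Overall factor = 25.0 g/L / (1.93 × 10^-8 g/L) = 1.2953 × 10^9
x = 1.2953 × 10^9 / 8.1373 × 10^6 = 159

159-fold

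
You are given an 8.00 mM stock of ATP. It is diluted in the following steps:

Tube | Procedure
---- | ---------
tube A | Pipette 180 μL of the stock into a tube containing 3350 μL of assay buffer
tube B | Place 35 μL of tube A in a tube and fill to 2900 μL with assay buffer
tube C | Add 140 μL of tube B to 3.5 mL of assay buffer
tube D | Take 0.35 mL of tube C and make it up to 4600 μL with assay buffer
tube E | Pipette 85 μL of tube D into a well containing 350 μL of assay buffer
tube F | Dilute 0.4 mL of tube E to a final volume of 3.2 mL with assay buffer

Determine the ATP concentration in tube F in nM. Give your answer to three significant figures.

0.352 nM

Step 1: 180 μL + 3350 μL = 3530 μL total → factor 3530/180 = 19.611
Step 2: 35 μL brought to 2900 μL → factor 2900/35 = 82.857
Step 3: 140 μL + 3.5 mL = 3640 μL total → factor 3640/140 = 26
Step 4: 0.35 mL brought to 4600 μL → factor 4.6/0.35 = 13.143
Step 5: 85 μL + 350 μL = 435 μL total → factor 435/85 = 5.1176
Step 6: 0.4 mL brought to 3.2 mL → factor 3.2/0.4 = 8
Overall dilution factor = 19.611 × 82.857 × 26 × 13.143 × 5.1176 × 8 = 2.2733 × 10^7
Final = 8.00 mM / 2.2733 × 10^7 = 3.519 × 10^-7 mM = 0.352 nM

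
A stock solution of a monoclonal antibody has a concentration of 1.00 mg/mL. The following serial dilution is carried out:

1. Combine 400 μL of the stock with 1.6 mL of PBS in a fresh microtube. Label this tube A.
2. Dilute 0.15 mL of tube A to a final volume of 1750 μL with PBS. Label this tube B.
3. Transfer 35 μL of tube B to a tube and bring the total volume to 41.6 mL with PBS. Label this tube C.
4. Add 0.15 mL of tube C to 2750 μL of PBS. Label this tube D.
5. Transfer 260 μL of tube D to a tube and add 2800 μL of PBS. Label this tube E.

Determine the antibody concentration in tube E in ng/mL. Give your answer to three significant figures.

Step 1: 400 μL + 1.6 mL = 2000 μL total → factor 2000/400 = 5
Step 2: 0.15 mL brought to 1750 μL → factor 1.75/0.15 = 11.667
Step 3: 35 μL brought to 41.6 mL → factor 41600/35 = 1188.6
Step 4: 0.15 mL + 2750 μL = 2.9 mL total → factor 2.9/0.15 = 19.333
Step 5: 260 μL + 2800 μL = 3060 μL total → factor 3060/260 = 11.769
Overall dilution factor = 5 × 11.667 × 1188.6 × 19.333 × 11.769 = 1.5776 × 10^7
Final = 1.00 mg/mL / 1.5776 × 10^7 = 6.339 × 10^-8 mg/mL = 0.0634 ng/mL

0.0634 ng/mL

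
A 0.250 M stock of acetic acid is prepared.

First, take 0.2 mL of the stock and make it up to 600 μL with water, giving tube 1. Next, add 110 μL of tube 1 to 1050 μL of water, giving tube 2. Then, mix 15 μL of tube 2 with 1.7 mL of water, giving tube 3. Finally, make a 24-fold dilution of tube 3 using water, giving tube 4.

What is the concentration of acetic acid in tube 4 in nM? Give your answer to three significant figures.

Step 1: 0.2 mL brought to 600 μL → factor 0.6/0.2 = 3
Step 2: 110 μL + 1050 μL = 1160 μL total → factor 1160/110 = 10.545
Step 3: 15 μL + 1.7 mL = 1715 μL total → factor 1715/15 = 114.33
Step 4: 24-fold → factor 24
Overall dilution factor = 3 × 10.545 × 114.33 × 24 = 86810
Final = 0.250 M / 86810 = 2.880 × 10^-6 M = 2.88 × 10^3 nM

2.88 × 10^3 nM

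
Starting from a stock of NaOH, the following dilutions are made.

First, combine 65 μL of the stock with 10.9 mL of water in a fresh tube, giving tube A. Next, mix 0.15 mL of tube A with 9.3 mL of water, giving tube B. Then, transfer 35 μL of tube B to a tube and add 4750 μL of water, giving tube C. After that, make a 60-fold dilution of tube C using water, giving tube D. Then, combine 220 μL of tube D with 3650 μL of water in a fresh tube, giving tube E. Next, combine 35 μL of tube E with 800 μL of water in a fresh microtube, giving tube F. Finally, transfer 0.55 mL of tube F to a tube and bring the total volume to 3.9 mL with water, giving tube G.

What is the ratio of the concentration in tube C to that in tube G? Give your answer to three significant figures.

1.79 × 10^5

Step 1: 65 μL + 10.9 mL = 10965 μL total → factor 10965/65 = 168.69
Step 2: 0.15 mL + 9.3 mL = 9.45 mL total → factor 9.45/0.15 = 63
Step 3: 35 μL + 4750 μL = 4785 μL total → factor 4785/35 = 136.71
Step 4: 60-fold → factor 60
Step 5: 220 μL + 3650 μL = 3870 μL total → factor 3870/220 = 17.591
Step 6: 35 μL + 800 μL = 835 μL total → factor 835/35 = 23.857
Step 7: 0.55 mL brought to 3.9 mL → factor 3.9/0.55 = 7.0909
Dilution factor to tube C = 1.4529 × 10^6; to tube G = 2.5942 × 10^11
[tube C]/[tube G] = (factor to tube G)/(factor to tube C) = 2.5942 × 10^11/1.4529 × 10^6 = 1.79 × 10^5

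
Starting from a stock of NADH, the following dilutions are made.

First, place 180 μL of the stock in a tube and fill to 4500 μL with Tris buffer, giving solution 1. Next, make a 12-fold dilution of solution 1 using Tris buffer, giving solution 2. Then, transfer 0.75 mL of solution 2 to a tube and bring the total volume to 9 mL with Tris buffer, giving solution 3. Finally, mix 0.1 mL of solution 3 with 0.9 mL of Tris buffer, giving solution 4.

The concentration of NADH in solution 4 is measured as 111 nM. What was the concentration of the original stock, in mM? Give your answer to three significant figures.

Step 1: 180 μL brought to 4500 μL → factor 4500/180 = 25
Step 2: 12-fold → factor 12
Step 3: 0.75 mL brought to 9 mL → factor 9/0.75 = 12
Step 4: 0.1 mL + 0.9 mL = 1 mL total → factor 1/0.1 = 10
Overall dilution factor = 25 × 12 × 12 × 10 = 36000
Stock = 111 nM × 36000 = 3.996 × 10^6 nM = 4.00 mM

4.00 mM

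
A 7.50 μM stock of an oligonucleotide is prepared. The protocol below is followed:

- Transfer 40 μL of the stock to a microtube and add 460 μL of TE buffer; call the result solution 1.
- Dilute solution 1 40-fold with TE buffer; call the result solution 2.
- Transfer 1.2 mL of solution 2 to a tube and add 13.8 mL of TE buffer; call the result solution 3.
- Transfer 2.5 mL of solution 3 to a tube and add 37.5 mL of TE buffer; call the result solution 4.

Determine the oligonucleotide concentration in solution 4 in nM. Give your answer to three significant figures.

Step 1: 40 μL + 460 μL = 500 μL total → factor 500/40 = 12.5
Step 2: 40-fold → factor 40
Step 3: 1.2 mL + 13.8 mL = 15 mL total → factor 15/1.2 = 12.5
Step 4: 2.5 mL + 37.5 mL = 40 mL total → factor 40/2.5 = 16
Overall dilution factor = 12.5 × 40 × 12.5 × 16 = 1 × 10^5
Final = 7.50 μM / 1 × 10^5 = 7.500 × 10^-5 μM = 0.0750 nM

0.0750 nM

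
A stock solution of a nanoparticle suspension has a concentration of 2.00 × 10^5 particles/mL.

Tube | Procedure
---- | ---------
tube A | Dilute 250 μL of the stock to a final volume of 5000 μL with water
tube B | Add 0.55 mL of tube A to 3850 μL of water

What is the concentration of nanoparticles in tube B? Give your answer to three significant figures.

Step 1: 250 μL brought to 5000 μL → factor 5000/250 = 20
Step 2: 0.55 mL + 3850 μL = 4.4 mL total → factor 4.4/0.55 = 8
Overall dilution factor = 20 × 8 = 160
Final = 2.00 × 10^5 particles/mL / 160 = 1.25 × 10^3 particles/mL

1.25 × 10^3 particles/mL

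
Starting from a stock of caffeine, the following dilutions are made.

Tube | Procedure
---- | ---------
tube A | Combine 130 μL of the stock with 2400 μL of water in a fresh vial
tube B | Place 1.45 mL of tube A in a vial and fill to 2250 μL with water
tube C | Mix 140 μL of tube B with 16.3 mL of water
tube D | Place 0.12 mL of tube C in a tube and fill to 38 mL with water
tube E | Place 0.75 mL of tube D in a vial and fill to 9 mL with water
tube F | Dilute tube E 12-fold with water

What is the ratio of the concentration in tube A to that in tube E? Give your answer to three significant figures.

Step 1: 130 μL + 2400 μL = 2530 μL total → factor 2530/130 = 19.462
Step 2: 1.45 mL brought to 2250 μL → factor 2.25/1.45 = 1.5517
Step 3: 140 μL + 16.3 mL = 16440 μL total → factor 16440/140 = 117.43
Step 4: 0.12 mL brought to 38 mL → factor 38/0.12 = 316.67
Step 5: 0.75 mL brought to 9 mL → factor 9/0.75 = 12
Dilution factor to tube A = 19.462; to tube E = 1.3476 × 10^7
[tube A]/[tube E] = (factor to tube E)/(factor to tube A) = 1.3476 × 10^7/19.462 = 6.92 × 10^5

6.92 × 10^5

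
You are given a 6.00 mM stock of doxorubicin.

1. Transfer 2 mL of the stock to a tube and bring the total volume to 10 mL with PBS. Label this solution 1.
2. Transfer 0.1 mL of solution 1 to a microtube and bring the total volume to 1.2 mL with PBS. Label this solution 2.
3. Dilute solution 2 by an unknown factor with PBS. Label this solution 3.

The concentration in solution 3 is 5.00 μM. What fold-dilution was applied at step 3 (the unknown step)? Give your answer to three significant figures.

20.0-fold

Step 1: 2 mL brought to 10 mL → factor 10/2 = 5
Step 2: 0.1 mL brought to 1.2 mL → factor 1.2/0.1 = 12
Step 3: unknown factor x
Product of known-step factors = 60
Overall factor = 6.00 mM / (5.00 μM) = 1200
x = 1200 / 60 = 20.0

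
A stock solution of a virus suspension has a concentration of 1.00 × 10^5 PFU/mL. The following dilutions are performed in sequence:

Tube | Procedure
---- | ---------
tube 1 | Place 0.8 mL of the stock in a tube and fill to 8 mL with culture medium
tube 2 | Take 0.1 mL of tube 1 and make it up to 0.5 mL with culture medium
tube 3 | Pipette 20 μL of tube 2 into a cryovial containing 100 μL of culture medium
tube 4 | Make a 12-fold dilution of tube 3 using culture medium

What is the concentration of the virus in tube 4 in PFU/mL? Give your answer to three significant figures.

Step 1: 0.8 mL brought to 8 mL → factor 8/0.8 = 10
Step 2: 0.1 mL brought to 0.5 mL → factor 0.5/0.1 = 5
Step 3: 20 μL + 100 μL = 120 μL total → factor 120/20 = 6
Step 4: 12-fold → factor 12
Overall dilution factor = 10 × 5 × 6 × 12 = 3600
Final = 1.00 × 10^5 PFU/mL / 3600 = 27.8 PFU/mL

27.8 PFU/mL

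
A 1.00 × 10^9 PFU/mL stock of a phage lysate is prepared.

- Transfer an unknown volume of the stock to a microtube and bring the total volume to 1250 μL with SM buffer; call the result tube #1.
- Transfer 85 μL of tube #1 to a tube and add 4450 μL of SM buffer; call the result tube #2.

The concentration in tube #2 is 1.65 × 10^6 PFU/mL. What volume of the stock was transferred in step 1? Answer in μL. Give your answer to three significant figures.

Step 1: v brought to 1250 μL → factor = 1250 μL/v
Step 2: 85 μL + 4450 μL = 4535 μL total → factor 4535/85 = 53.353
Product of known-step factors = 53.353
Overall factor = 1.00 × 10^9 PFU/mL / (1.65 × 10^6 PFU/mL) = 606.06
Step-1 factor = 606.06 / 53.353 = 11.359
v = 1250 μL / 11.359 = 110 μL

110 μL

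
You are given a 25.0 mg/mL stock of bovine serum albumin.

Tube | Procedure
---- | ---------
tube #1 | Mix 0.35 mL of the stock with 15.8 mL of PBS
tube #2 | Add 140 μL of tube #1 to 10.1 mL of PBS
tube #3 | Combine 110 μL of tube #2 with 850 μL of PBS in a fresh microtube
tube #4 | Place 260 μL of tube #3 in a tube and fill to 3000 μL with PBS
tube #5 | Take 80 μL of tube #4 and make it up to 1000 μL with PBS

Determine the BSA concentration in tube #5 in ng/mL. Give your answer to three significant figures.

5.88 ng/mL

Step 1: 0.35 mL + 15.8 mL = 16.15 mL total → factor 16.15/0.35 = 46.143
Step 2: 140 μL + 10.1 mL = 10240 μL total → factor 10240/140 = 73.143
Step 3: 110 μL + 850 μL = 960 μL total → factor 960/110 = 8.7273
Step 4: 260 μL brought to 3000 μL → factor 3000/260 = 11.538
Step 5: 80 μL brought to 1000 μL → factor 1000/80 = 12.5
Overall dilution factor = 46.143 × 73.143 × 8.7273 × 11.538 × 12.5 = 4.2483 × 10^6
Final = 25.0 mg/mL / 4.2483 × 10^6 = 5.885 × 10^-6 mg/mL = 5.88 ng/mL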